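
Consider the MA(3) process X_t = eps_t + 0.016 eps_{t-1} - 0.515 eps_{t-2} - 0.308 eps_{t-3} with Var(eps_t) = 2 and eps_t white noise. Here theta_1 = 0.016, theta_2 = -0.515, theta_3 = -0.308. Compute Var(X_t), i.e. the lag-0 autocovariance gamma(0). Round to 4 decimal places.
\gamma(0) = 2.7207

For an MA(q) process X_t = eps_t + sum_i theta_i eps_{t-i} with
Var(eps_t) = sigma^2, the variance is
  gamma(0) = sigma^2 * (1 + sum_i theta_i^2).
  sum_i theta_i^2 = (0.016)^2 + (-0.515)^2 + (-0.308)^2 = 0.000256 + 0.265225 + 0.094864 = 0.360345.
  gamma(0) = 2 * (1 + 0.360345) = 2 * 1.360345 = 2.72069, which rounds to 2.7207.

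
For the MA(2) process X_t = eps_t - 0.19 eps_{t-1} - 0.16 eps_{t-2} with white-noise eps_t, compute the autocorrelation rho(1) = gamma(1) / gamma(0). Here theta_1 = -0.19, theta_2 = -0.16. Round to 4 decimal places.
\rho(1) = -0.1503

For an MA(q) process with theta_0 = 1, the autocovariance is
  gamma(k) = sigma^2 * sum_{i=0..q-k} theta_i * theta_{i+k},
and rho(k) = gamma(k) / gamma(0). Sigma^2 cancels.
  numerator   = (1)*(-0.19) + (-0.19)*(-0.16) = -0.1596.
  denominator = (1)^2 + (-0.19)^2 + (-0.16)^2 = 1.0617.
  rho(1) = -0.1596 / 1.0617 = -0.1503.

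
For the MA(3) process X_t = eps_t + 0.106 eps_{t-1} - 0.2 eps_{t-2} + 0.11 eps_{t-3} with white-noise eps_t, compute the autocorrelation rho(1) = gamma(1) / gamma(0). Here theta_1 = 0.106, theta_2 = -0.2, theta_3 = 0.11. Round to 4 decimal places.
\rho(1) = 0.0591

For an MA(q) process with theta_0 = 1, the autocovariance is
  gamma(k) = sigma^2 * sum_{i=0..q-k} theta_i * theta_{i+k},
and rho(k) = gamma(k) / gamma(0). Sigma^2 cancels.
  numerator   = (1)*(0.106) + (0.106)*(-0.2) + (-0.2)*(0.11) = 0.0628.
  denominator = (1)^2 + (0.106)^2 + (-0.2)^2 + (0.11)^2 = 1.063336.
  rho(1) = 0.0628 / 1.063336 = 0.0591.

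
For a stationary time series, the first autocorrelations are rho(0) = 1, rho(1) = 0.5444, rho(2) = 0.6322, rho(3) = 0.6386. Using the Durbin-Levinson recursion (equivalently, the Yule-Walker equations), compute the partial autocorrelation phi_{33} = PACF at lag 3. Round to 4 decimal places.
\phi_{33} = 0.3660

The PACF at lag k is phi_{kk}, the last component of the solution
to the Yule-Walker system G_k phi = r_k where
  (G_k)_{ij} = rho(|i - j|), (r_k)_i = rho(i), i,j = 1..k.
Equivalently, Durbin-Levinson gives phi_{kk} iteratively:
  phi_{11} = rho(1)
  phi_{kk} = [rho(k) - sum_{j=1..k-1} phi_{k-1,j} rho(k-j)]
            / [1 - sum_{j=1..k-1} phi_{k-1,j} rho(j)],
  phi_{k,j} = phi_{k-1,j} - phi_{kk} phi_{k-1,k-j},  j = 1..k-1.
Step k = 1:
  phi_11 = rho(1) = 0.5444.
Step k = 2:
  phi_22 = [rho(2) - phi_11 rho(1)] / [1 - phi_11 rho(1)] = [0.6322 - (0.5444)(0.5444)] / [1 - (0.5444)(0.5444)]
         = 0.33582864 / 0.70362864 = 0.477281.
  Update: phi_21 = phi_11 - phi_22 phi_11 = 0.5444 - (0.477281)(0.5444) = 0.284568.
Step k = 3:
  phi_33 = [rho(3) - phi_21 rho(2) - phi_22 rho(1)] / [1 - phi_21 rho(1) - phi_22 rho(2)]
    numerator   = 0.6386 - (0.284568)(0.6322) - (0.477281)(0.5444) = 0.19886418
    denominator = 1 - (0.284568)(0.5444) - (0.477281)(0.6322) = 0.54334398
  phi_33 = 0.19886418 / 0.54334398 = 0.366.
Therefore phi_{33} = 0.3660.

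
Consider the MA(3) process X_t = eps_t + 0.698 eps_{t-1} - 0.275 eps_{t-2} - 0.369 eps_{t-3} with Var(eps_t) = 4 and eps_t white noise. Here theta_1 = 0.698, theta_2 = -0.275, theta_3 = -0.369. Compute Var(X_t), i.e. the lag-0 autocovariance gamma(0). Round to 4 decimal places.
\gamma(0) = 6.7960

For an MA(q) process X_t = eps_t + sum_i theta_i eps_{t-i} with
Var(eps_t) = sigma^2, the variance is
  gamma(0) = sigma^2 * (1 + sum_i theta_i^2).
  sum_i theta_i^2 = (0.698)^2 + (-0.275)^2 + (-0.369)^2 = 0.487204 + 0.075625 + 0.136161 = 0.69899.
  gamma(0) = 4 * (1 + 0.69899) = 4 * 1.69899 = 6.79596, which rounds to 6.7960.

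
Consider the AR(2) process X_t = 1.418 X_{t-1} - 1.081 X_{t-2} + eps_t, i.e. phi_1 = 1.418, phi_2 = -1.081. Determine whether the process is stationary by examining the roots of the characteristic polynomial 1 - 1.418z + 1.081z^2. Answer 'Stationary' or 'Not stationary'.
\text{Not stationary}

The AR(p) characteristic polynomial is P(z) = 1 - 1.418z + 1.081z^2.
Stationarity requires all roots to lie outside the unit circle, i.e. |z| > 1 for every root.
Set 1 + (-1.418) z + (1.081) z^2 = 0, i.e. a z^2 + b z + c = 0 with a = 1.081, b = -1.418, c = 1.
Discriminant D = b^2 - 4ac = (-1.418)^2 - 4*(1.081)*1 = 2.010724 - (4.324) = -2.313276.
D < 0, so the roots are the complex-conjugate pair z = (-b +/- i sqrt(-D)) / (2a) = 0.6559 +/- 0.7035i.
For a conjugate pair |z|^2 = z * conj(z) = (product of roots) = c/a = 1/(1.081) = 0.925069, so |z| = sqrt(0.925069) = 0.9618 for both roots.
Moduli of all roots: 0.9618, 0.9618.
All moduli strictly greater than 1? No.
Verdict: Not stationary.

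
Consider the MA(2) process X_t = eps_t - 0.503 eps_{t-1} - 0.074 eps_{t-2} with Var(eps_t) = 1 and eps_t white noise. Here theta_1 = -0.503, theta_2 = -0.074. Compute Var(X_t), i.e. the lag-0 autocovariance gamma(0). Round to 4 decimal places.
\gamma(0) = 1.2585

For an MA(q) process X_t = eps_t + sum_i theta_i eps_{t-i} with
Var(eps_t) = sigma^2, the variance is
  gamma(0) = sigma^2 * (1 + sum_i theta_i^2).
  sum_i theta_i^2 = (-0.503)^2 + (-0.074)^2 = 0.253009 + 0.005476 = 0.258485.
  gamma(0) = 1 * (1 + 0.258485) = 1 * 1.258485 = 1.258485, which rounds to 1.2585.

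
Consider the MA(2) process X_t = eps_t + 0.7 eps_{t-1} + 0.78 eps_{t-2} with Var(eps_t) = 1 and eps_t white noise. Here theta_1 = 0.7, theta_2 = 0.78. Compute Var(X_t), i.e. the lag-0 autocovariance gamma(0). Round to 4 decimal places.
\gamma(0) = 2.0984

For an MA(q) process X_t = eps_t + sum_i theta_i eps_{t-i} with
Var(eps_t) = sigma^2, the variance is
  gamma(0) = sigma^2 * (1 + sum_i theta_i^2).
  sum_i theta_i^2 = (0.7)^2 + (0.78)^2 = 0.49 + 0.6084 = 1.0984.
  gamma(0) = 1 * (1 + 1.0984) = 1 * 2.0984 = 2.0984.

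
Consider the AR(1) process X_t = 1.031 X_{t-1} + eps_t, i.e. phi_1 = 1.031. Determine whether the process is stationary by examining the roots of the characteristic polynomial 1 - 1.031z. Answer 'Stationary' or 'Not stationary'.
\text{Not stationary}

The AR(p) characteristic polynomial is P(z) = 1 - 1.031z.
Stationarity requires all roots to lie outside the unit circle, i.e. |z| > 1 for every root.
This is linear in z: 1 + (-1.031) z = 0  =>  z = -1/(-1.031) = 0.969932,  |z| = 0.969932.
Moduli of all roots: 0.9699.
All moduli strictly greater than 1? No.
Verdict: Not stationary.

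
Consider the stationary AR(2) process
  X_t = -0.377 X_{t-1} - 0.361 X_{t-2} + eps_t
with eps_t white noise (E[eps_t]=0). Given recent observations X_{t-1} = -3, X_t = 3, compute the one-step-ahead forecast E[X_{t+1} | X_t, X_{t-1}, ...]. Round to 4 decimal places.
E[X_{t+1} \mid \mathcal F_t] = -0.0480

For an AR(p) model X_t = c + sum_i phi_i X_{t-i} + eps_t, the
one-step-ahead conditional mean is
  E[X_{t+1} | X_t, ...] = c + sum_i phi_i X_{t+1-i}.
Substitute known values:
  E[X_{t+1} | ...] = (-0.377) * (3) + (-0.361) * (-3)
                   = -0.0480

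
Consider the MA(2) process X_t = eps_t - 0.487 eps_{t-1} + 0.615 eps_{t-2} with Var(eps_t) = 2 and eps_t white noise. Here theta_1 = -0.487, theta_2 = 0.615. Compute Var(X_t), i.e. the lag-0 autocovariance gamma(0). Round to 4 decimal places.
\gamma(0) = 3.2308

For an MA(q) process X_t = eps_t + sum_i theta_i eps_{t-i} with
Var(eps_t) = sigma^2, the variance is
  gamma(0) = sigma^2 * (1 + sum_i theta_i^2).
  sum_i theta_i^2 = (-0.487)^2 + (0.615)^2 = 0.237169 + 0.378225 = 0.615394.
  gamma(0) = 2 * (1 + 0.615394) = 2 * 1.615394 = 3.230788, which rounds to 3.2308.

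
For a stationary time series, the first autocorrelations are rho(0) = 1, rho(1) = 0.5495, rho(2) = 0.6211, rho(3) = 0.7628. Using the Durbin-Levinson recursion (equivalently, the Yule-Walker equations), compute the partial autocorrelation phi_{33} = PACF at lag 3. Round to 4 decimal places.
\phi_{33} = 0.5910

The PACF at lag k is phi_{kk}, the last component of the solution
to the Yule-Walker system G_k phi = r_k where
  (G_k)_{ij} = rho(|i - j|), (r_k)_i = rho(i), i,j = 1..k.
Equivalently, Durbin-Levinson gives phi_{kk} iteratively:
  phi_{11} = rho(1)
  phi_{kk} = [rho(k) - sum_{j=1..k-1} phi_{k-1,j} rho(k-j)]
            / [1 - sum_{j=1..k-1} phi_{k-1,j} rho(j)],
  phi_{k,j} = phi_{k-1,j} - phi_{kk} phi_{k-1,k-j},  j = 1..k-1.
Step k = 1:
  phi_11 = rho(1) = 0.5495.
Step k = 2:
  phi_22 = [rho(2) - phi_11 rho(1)] / [1 - phi_11 rho(1)] = [0.6211 - (0.5495)(0.5495)] / [1 - (0.5495)(0.5495)]
         = 0.31914975 / 0.69804975 = 0.457202.
  Update: phi_21 = phi_11 - phi_22 phi_11 = 0.5495 - (0.457202)(0.5495) = 0.298267.
Step k = 3:
  phi_33 = [rho(3) - phi_21 rho(2) - phi_22 rho(1)] / [1 - phi_21 rho(1) - phi_22 rho(2)]
    numerator   = 0.7628 - (0.298267)(0.6211) - (0.457202)(0.5495) = 0.32631355
    denominator = 1 - (0.298267)(0.5495) - (0.457202)(0.6211) = 0.55213384
  phi_33 = 0.32631355 / 0.55213384 = 0.591.
Therefore phi_{33} = 0.5910.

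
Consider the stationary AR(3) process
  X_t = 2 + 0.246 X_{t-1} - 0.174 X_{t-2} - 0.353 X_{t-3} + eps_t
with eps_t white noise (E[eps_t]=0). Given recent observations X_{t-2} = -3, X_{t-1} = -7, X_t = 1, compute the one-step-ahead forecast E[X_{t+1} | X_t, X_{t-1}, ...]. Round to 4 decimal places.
E[X_{t+1} \mid \mathcal F_t] = 4.5230

For an AR(p) model X_t = c + sum_i phi_i X_{t-i} + eps_t, the
one-step-ahead conditional mean is
  E[X_{t+1} | X_t, ...] = c + sum_i phi_i X_{t+1-i}.
Substitute known values:
  E[X_{t+1} | ...] = 2 + (0.246) * (1) + (-0.174) * (-7) + (-0.353) * (-3)
                   = 4.5230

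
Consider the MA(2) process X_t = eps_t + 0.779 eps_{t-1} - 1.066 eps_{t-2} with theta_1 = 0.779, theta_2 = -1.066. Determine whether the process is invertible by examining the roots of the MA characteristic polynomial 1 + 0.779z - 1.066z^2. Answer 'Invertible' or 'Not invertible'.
\text{Not invertible}

The MA(q) characteristic polynomial is P(z) = 1 + 0.779z - 1.066z^2.
Invertibility requires all roots to lie outside the unit circle, i.e. |z| > 1 for every root.
Set 1 + (0.779) z + (-1.066) z^2 = 0, i.e. a z^2 + b z + c = 0 with a = -1.066, b = 0.779, c = 1.
Discriminant D = b^2 - 4ac = (0.779)^2 - 4*(-1.066)*1 = 0.606841 - (-4.264) = 4.870841.
D >= 0, so the roots are real: z = (-b +/- sqrt(D)) / (2a) = (-0.779 +/- 2.206998) / (-2.132).
  z_1 = (-0.779 + 2.206998) / (-2.132) = -0.6698,   |z_1| = 0.6698.
  z_2 = (-0.779 - 2.206998) / (-2.132) = 1.4006,   |z_2| = 1.4006.
Moduli of all roots: 0.6698, 1.4006.
All moduli strictly greater than 1? No.
Verdict: Not invertible.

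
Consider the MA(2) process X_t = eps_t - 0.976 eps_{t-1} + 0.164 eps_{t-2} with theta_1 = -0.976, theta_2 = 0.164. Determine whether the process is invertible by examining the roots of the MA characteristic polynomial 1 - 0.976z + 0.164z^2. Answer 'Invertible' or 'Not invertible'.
\text{Invertible}

The MA(q) characteristic polynomial is P(z) = 1 - 0.976z + 0.164z^2.
Invertibility requires all roots to lie outside the unit circle, i.e. |z| > 1 for every root.
Set 1 + (-0.976) z + (0.164) z^2 = 0, i.e. a z^2 + b z + c = 0 with a = 0.164, b = -0.976, c = 1.
Discriminant D = b^2 - 4ac = (-0.976)^2 - 4*(0.164)*1 = 0.952576 - (0.656) = 0.296576.
D >= 0, so the roots are real: z = (-b +/- sqrt(D)) / (2a) = (0.976 +/- 0.544588) / (0.328).
  z_1 = (0.976 + 0.544588) / (0.328) = 4.6359,   |z_1| = 4.6359.
  z_2 = (0.976 - 0.544588) / (0.328) = 1.3153,   |z_2| = 1.3153.
Moduli of all roots: 4.6359, 1.3153.
All moduli strictly greater than 1? Yes.
Verdict: Invertible.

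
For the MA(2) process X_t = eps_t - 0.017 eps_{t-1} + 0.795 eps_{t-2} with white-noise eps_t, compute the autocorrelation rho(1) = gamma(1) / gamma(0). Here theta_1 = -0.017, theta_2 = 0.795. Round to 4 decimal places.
\rho(1) = -0.0187

For an MA(q) process with theta_0 = 1, the autocovariance is
  gamma(k) = sigma^2 * sum_{i=0..q-k} theta_i * theta_{i+k},
and rho(k) = gamma(k) / gamma(0). Sigma^2 cancels.
  numerator   = (1)*(-0.017) + (-0.017)*(0.795) = -0.030515.
  denominator = (1)^2 + (-0.017)^2 + (0.795)^2 = 1.632314.
  rho(1) = -0.030515 / 1.632314 = -0.0187.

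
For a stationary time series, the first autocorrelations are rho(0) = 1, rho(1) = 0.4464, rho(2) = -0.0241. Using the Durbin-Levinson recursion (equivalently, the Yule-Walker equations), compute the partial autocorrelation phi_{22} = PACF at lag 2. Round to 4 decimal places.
\phi_{22} = -0.2790

The PACF at lag k is phi_{kk}, the last component of the solution
to the Yule-Walker system G_k phi = r_k where
  (G_k)_{ij} = rho(|i - j|), (r_k)_i = rho(i), i,j = 1..k.
Equivalently, Durbin-Levinson gives phi_{kk} iteratively:
  phi_{11} = rho(1)
  phi_{kk} = [rho(k) - sum_{j=1..k-1} phi_{k-1,j} rho(k-j)]
            / [1 - sum_{j=1..k-1} phi_{k-1,j} rho(j)],
  phi_{k,j} = phi_{k-1,j} - phi_{kk} phi_{k-1,k-j},  j = 1..k-1.
Step k = 1:
  phi_11 = rho(1) = 0.4464.
Step k = 2:
  phi_22 = [rho(2) - phi_11 rho(1)] / [1 - phi_11 rho(1)] = [-0.0241 - (0.4464)(0.4464)] / [1 - (0.4464)(0.4464)]
         = -0.22337296 / 0.80072704 = -0.279.
Therefore phi_{22} = -0.2790.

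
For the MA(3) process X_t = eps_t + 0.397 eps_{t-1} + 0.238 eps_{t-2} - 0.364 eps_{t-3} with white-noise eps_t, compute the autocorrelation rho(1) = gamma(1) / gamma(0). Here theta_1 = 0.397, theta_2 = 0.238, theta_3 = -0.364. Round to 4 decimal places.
\rho(1) = 0.3006

For an MA(q) process with theta_0 = 1, the autocovariance is
  gamma(k) = sigma^2 * sum_{i=0..q-k} theta_i * theta_{i+k},
and rho(k) = gamma(k) / gamma(0). Sigma^2 cancels.
  numerator   = (1)*(0.397) + (0.397)*(0.238) + (0.238)*(-0.364) = 0.404854.
  denominator = (1)^2 + (0.397)^2 + (0.238)^2 + (-0.364)^2 = 1.346749.
  rho(1) = 0.404854 / 1.346749 = 0.3006.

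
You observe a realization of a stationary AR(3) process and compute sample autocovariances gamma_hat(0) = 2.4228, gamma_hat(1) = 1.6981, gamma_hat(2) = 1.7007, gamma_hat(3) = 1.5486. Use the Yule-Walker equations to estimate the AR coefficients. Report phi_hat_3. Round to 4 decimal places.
\hat\phi_{3} = 0.1439

The Yule-Walker equations for an AR(p) process read, in matrix form,
  Gamma_p phi = r_p,   with   (Gamma_p)_{ij} = gamma(|i - j|),
                       (r_p)_i = gamma(i),   i,j = 1..p.
Substitute the sample gammas (Toeplitz matrix and right-hand side of size 3):
  Gamma_p = [[2.4228, 1.6981, 1.7007], [1.6981, 2.4228, 1.6981], [1.7007, 1.6981, 2.4228]]
  r_p     = [1.6981, 1.7007, 1.5486]
Written out (R1..R3):
  (R1) 2.4228 phi_1 + 1.6981 phi_2 + 1.7007 phi_3 = 1.6981
  (R2) 1.6981 phi_1 + 2.4228 phi_2 + 1.6981 phi_3 = 1.7007
  (R3) 1.7007 phi_1 + 1.6981 phi_2 + 2.4228 phi_3 = 1.5486
Gaussian elimination:
  R2 <- R2 - (1.6981/2.4228) R1 = R2 - (0.700883) R1:  1.23263 phi_2 + 0.506108 phi_3 = 0.51053
  R3 <- R3 - (1.7007/2.4228) R1 = R3 - (0.701956) R1:  0.506108 phi_2 + 1.228983 phi_3 = 0.356608
  R3 <- R3 - (0.506108/1.23263) R2 = R3 - (0.410592) R2:  1.021179 phi_3 = 0.146988
Back-substitution:
  phi_hat_3 = 0.146988 / 1.021179 = 0.14394
  phi_hat_2 = (0.51053 - (0.506108)(0.14394)) / 1.23263 = 0.355079
  phi_hat_1 = (1.6981 - (1.6981)(0.355079) - (1.7007)(0.14394)) / 2.4228 = 0.350975
So phi_hat = [0.3510, 0.3551, 0.1439].
Therefore phi_hat_3 = 0.1439.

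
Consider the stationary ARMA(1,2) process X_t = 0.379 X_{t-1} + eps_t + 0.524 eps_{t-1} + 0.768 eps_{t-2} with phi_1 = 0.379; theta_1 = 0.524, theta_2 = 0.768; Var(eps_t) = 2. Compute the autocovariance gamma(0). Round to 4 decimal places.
\gamma(0) = 6.5096

Multiply the model equation by X_{t-k} and take expectations. With theta_0 = psi_0 = 1 and psi_j the MA(infinity) weights, this gives
  gamma(k) - sum_i phi_i gamma(k-i) = c_k,
  c_k = sigma^2 * sum_{j=k..q} theta_j psi_{j-k}   (c_k = 0 for k > q),
using gamma(-m) = gamma(m).
psi-weights needed (psi_j = theta_j + sum_i phi_i psi_{j-i}):
  psi_1 = theta_1 + phi_1 = 0.524 + (0.379) = 0.903
  psi_2 = theta_2 + phi_1 psi_1 = 0.768 + (0.379)(0.903) = 1.110237
Right-hand sides:
  c_0 = sigma^2 (1 + theta_1 psi_1 + theta_2 psi_2) = 2 * (1 + (0.524)(0.903) + (0.768)(1.110237)) = 2 * 2.325834 = 4.651668
  c_1 = sigma^2 (theta_1 + theta_2 psi_1) = 2 * (0.524 + (0.768)(0.903)) = 2.435008
  c_2 = sigma^2 theta_2 = 2 * (0.768) = 1.536
Equations for k = 0 and k = 1 (AR order 1):
  gamma(0) = phi_1 gamma(1) + c_0
  gamma(1) = phi_1 gamma(0) + c_1
Substituting the second into the first: gamma(0) (1 - phi_1^2) = c_0 + phi_1 c_1, so
  gamma(0) = (c_0 + phi_1 c_1) / (1 - phi_1^2) = (4.651668 + (0.379)(2.435008)) / (1 - (0.379)^2) = 5.574536 / 0.856359 = 6.509578.
Therefore gamma(0) = 6.5096 (to 4 decimal places).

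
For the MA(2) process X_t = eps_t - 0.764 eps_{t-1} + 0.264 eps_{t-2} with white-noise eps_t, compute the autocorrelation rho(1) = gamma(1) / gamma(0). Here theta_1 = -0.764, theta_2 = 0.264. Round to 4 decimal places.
\rho(1) = -0.5841

For an MA(q) process with theta_0 = 1, the autocovariance is
  gamma(k) = sigma^2 * sum_{i=0..q-k} theta_i * theta_{i+k},
and rho(k) = gamma(k) / gamma(0). Sigma^2 cancels.
  numerator   = (1)*(-0.764) + (-0.764)*(0.264) = -0.965696.
  denominator = (1)^2 + (-0.764)^2 + (0.264)^2 = 1.653392.
  rho(1) = -0.965696 / 1.653392 = -0.5841.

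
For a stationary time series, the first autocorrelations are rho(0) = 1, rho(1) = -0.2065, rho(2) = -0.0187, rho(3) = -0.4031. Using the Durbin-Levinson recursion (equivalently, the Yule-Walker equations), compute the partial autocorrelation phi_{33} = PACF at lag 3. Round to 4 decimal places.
\phi_{33} = -0.4410

The PACF at lag k is phi_{kk}, the last component of the solution
to the Yule-Walker system G_k phi = r_k where
  (G_k)_{ij} = rho(|i - j|), (r_k)_i = rho(i), i,j = 1..k.
Equivalently, Durbin-Levinson gives phi_{kk} iteratively:
  phi_{11} = rho(1)
  phi_{kk} = [rho(k) - sum_{j=1..k-1} phi_{k-1,j} rho(k-j)]
            / [1 - sum_{j=1..k-1} phi_{k-1,j} rho(j)],
  phi_{k,j} = phi_{k-1,j} - phi_{kk} phi_{k-1,k-j},  j = 1..k-1.
Step k = 1:
  phi_11 = rho(1) = -0.2065.
Step k = 2:
  phi_22 = [rho(2) - phi_11 rho(1)] / [1 - phi_11 rho(1)] = [-0.0187 - (-0.2065)(-0.2065)] / [1 - (-0.2065)(-0.2065)]
         = -0.06134225 / 0.95735775 = -0.064075.
  Update: phi_21 = phi_11 - phi_22 phi_11 = -0.2065 - (-0.064075)(-0.2065) = -0.219731.
Step k = 3:
  phi_33 = [rho(3) - phi_21 rho(2) - phi_22 rho(1)] / [1 - phi_21 rho(1) - phi_22 rho(2)]
    numerator   = -0.4031 - (-0.219731)(-0.0187) - (-0.064075)(-0.2065) = -0.42044037
    denominator = 1 - (-0.219731)(-0.2065) - (-0.064075)(-0.0187) = 0.95342727
  phi_33 = -0.42044037 / 0.95342727 = -0.441.
Therefore phi_{33} = -0.4410.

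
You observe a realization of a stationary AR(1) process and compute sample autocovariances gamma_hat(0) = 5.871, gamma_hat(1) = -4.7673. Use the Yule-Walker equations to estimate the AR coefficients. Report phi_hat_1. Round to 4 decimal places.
\hat\phi_{1} = -0.8120

The Yule-Walker equations for an AR(p) process read, in matrix form,
  Gamma_p phi = r_p,   with   (Gamma_p)_{ij} = gamma(|i - j|),
                       (r_p)_i = gamma(i),   i,j = 1..p.
Substitute the sample gammas (Toeplitz matrix and right-hand side of size 1):
  Gamma_p = [[5.871]]
  r_p     = [-4.7673]
With p = 1 this is the single equation gamma(0) phi_1 = gamma(1):
  phi_hat_1 = gamma(1) / gamma(0) = -4.7673 / 5.871 = -0.8120.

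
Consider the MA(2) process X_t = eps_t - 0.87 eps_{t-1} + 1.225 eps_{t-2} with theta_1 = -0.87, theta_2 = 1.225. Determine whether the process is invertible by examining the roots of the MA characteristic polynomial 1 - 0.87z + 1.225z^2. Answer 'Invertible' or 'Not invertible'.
\text{Not invertible}

The MA(q) characteristic polynomial is P(z) = 1 - 0.87z + 1.225z^2.
Invertibility requires all roots to lie outside the unit circle, i.e. |z| > 1 for every root.
Set 1 + (-0.87) z + (1.225) z^2 = 0, i.e. a z^2 + b z + c = 0 with a = 1.225, b = -0.87, c = 1.
Discriminant D = b^2 - 4ac = (-0.87)^2 - 4*(1.225)*1 = 0.7569 - (4.9) = -4.1431.
D < 0, so the roots are the complex-conjugate pair z = (-b +/- i sqrt(-D)) / (2a) = 0.3551 +/- 0.8308i.
For a conjugate pair |z|^2 = z * conj(z) = (product of roots) = c/a = 1/(1.225) = 0.816327, so |z| = sqrt(0.816327) = 0.9035 for both roots.
Moduli of all roots: 0.9035, 0.9035.
All moduli strictly greater than 1? No.
Verdict: Not invertible.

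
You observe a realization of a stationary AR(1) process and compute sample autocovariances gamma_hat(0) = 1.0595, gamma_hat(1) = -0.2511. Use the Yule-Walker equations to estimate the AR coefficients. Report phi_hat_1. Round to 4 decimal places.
\hat\phi_{1} = -0.2370

The Yule-Walker equations for an AR(p) process read, in matrix form,
  Gamma_p phi = r_p,   with   (Gamma_p)_{ij} = gamma(|i - j|),
                       (r_p)_i = gamma(i),   i,j = 1..p.
Substitute the sample gammas (Toeplitz matrix and right-hand side of size 1):
  Gamma_p = [[1.0595]]
  r_p     = [-0.2511]
With p = 1 this is the single equation gamma(0) phi_1 = gamma(1):
  phi_hat_1 = gamma(1) / gamma(0) = -0.2511 / 1.0595 = -0.2370.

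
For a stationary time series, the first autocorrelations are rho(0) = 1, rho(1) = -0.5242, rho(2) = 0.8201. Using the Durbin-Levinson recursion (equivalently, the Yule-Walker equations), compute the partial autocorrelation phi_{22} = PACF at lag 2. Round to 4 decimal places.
\phi_{22} = 0.7519

The PACF at lag k is phi_{kk}, the last component of the solution
to the Yule-Walker system G_k phi = r_k where
  (G_k)_{ij} = rho(|i - j|), (r_k)_i = rho(i), i,j = 1..k.
Equivalently, Durbin-Levinson gives phi_{kk} iteratively:
  phi_{11} = rho(1)
  phi_{kk} = [rho(k) - sum_{j=1..k-1} phi_{k-1,j} rho(k-j)]
            / [1 - sum_{j=1..k-1} phi_{k-1,j} rho(j)],
  phi_{k,j} = phi_{k-1,j} - phi_{kk} phi_{k-1,k-j},  j = 1..k-1.
Step k = 1:
  phi_11 = rho(1) = -0.5242.
Step k = 2:
  phi_22 = [rho(2) - phi_11 rho(1)] / [1 - phi_11 rho(1)] = [0.8201 - (-0.5242)(-0.5242)] / [1 - (-0.5242)(-0.5242)]
         = 0.54531436 / 0.72521436 = 0.7519.
Therefore phi_{22} = 0.7519.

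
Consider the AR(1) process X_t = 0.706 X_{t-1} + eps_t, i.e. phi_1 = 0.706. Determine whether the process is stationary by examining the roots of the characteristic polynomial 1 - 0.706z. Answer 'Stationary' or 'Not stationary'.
\text{Stationary}

The AR(p) characteristic polynomial is P(z) = 1 - 0.706z.
Stationarity requires all roots to lie outside the unit circle, i.e. |z| > 1 for every root.
This is linear in z: 1 + (-0.706) z = 0  =>  z = -1/(-0.706) = 1.416431,  |z| = 1.416431.
Moduli of all roots: 1.4164.
All moduli strictly greater than 1? Yes.
Verdict: Stationary.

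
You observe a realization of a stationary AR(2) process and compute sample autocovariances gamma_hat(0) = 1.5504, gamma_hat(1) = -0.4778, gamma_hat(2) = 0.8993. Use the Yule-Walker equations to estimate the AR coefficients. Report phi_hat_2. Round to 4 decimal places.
\hat\phi_{2} = 0.5360

The Yule-Walker equations for an AR(p) process read, in matrix form,
  Gamma_p phi = r_p,   with   (Gamma_p)_{ij} = gamma(|i - j|),
                       (r_p)_i = gamma(i),   i,j = 1..p.
Substitute the sample gammas (Toeplitz matrix and right-hand side of size 2):
  Gamma_p = [[1.5504, -0.4778], [-0.4778, 1.5504]]
  r_p     = [-0.4778, 0.8993]
Written out:
  1.5504 phi_1 - 0.4778 phi_2 = -0.4778
  -0.4778 phi_1 + 1.5504 phi_2 = 0.8993
Solve by Cramer's rule:
  det = gamma(0)^2 - gamma(1)^2 = (1.5504)^2 - (-0.4778)^2 = 2.40374016 - 0.22829284 = 2.17544732
  phi_hat_1 = [gamma(1) gamma(0) - gamma(1) gamma(2)] / det = [(-0.4778)(1.5504) - (-0.4778)(0.8993)] / 2.17544732 = -0.31109558 / 2.17544732 = -0.143
  phi_hat_2 = [gamma(0) gamma(2) - gamma(1)^2] / det = [(1.5504)(0.8993) - (-0.4778)^2] / 2.17544732 = 1.16598188 / 2.17544732 = 0.536
So phi_hat = [-0.1430, 0.5360].
Therefore phi_hat_2 = 0.5360.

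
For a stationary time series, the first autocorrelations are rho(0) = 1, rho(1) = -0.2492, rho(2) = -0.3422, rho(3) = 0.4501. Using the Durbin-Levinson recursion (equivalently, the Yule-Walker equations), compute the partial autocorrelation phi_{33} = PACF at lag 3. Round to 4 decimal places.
\phi_{33} = 0.2889

The PACF at lag k is phi_{kk}, the last component of the solution
to the Yule-Walker system G_k phi = r_k where
  (G_k)_{ij} = rho(|i - j|), (r_k)_i = rho(i), i,j = 1..k.
Equivalently, Durbin-Levinson gives phi_{kk} iteratively:
  phi_{11} = rho(1)
  phi_{kk} = [rho(k) - sum_{j=1..k-1} phi_{k-1,j} rho(k-j)]
            / [1 - sum_{j=1..k-1} phi_{k-1,j} rho(j)],
  phi_{k,j} = phi_{k-1,j} - phi_{kk} phi_{k-1,k-j},  j = 1..k-1.
Step k = 1:
  phi_11 = rho(1) = -0.2492.
Step k = 2:
  phi_22 = [rho(2) - phi_11 rho(1)] / [1 - phi_11 rho(1)] = [-0.3422 - (-0.2492)(-0.2492)] / [1 - (-0.2492)(-0.2492)]
         = -0.40430064 / 0.93789936 = -0.43107.
  Update: phi_21 = phi_11 - phi_22 phi_11 = -0.2492 - (-0.43107)(-0.2492) = -0.356623.
Step k = 3:
  phi_33 = [rho(3) - phi_21 rho(2) - phi_22 rho(1)] / [1 - phi_21 rho(1) - phi_22 rho(2)]
    numerator   = 0.4501 - (-0.356623)(-0.3422) - (-0.43107)(-0.2492) = 0.22064096
    denominator = 1 - (-0.356623)(-0.2492) - (-0.43107)(-0.3422) = 0.76361733
  phi_33 = 0.22064096 / 0.76361733 = 0.2889.
Therefore phi_{33} = 0.2889.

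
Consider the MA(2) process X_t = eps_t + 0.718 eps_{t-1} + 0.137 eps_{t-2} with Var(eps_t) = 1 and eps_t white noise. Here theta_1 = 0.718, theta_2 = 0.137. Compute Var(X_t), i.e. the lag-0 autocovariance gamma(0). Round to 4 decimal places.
\gamma(0) = 1.5343

For an MA(q) process X_t = eps_t + sum_i theta_i eps_{t-i} with
Var(eps_t) = sigma^2, the variance is
  gamma(0) = sigma^2 * (1 + sum_i theta_i^2).
  sum_i theta_i^2 = (0.718)^2 + (0.137)^2 = 0.515524 + 0.018769 = 0.534293.
  gamma(0) = 1 * (1 + 0.534293) = 1 * 1.534293 = 1.534293, which rounds to 1.5343.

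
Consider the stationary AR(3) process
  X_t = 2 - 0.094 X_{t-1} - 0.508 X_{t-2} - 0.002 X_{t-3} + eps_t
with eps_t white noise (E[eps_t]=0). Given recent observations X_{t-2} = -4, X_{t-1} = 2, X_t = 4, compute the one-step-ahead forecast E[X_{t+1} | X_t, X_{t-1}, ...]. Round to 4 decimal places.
E[X_{t+1} \mid \mathcal F_t] = 0.6160

For an AR(p) model X_t = c + sum_i phi_i X_{t-i} + eps_t, the
one-step-ahead conditional mean is
  E[X_{t+1} | X_t, ...] = c + sum_i phi_i X_{t+1-i}.
Substitute known values:
  E[X_{t+1} | ...] = 2 + (-0.094) * (4) + (-0.508) * (2) + (-0.002) * (-4)
                   = 0.6160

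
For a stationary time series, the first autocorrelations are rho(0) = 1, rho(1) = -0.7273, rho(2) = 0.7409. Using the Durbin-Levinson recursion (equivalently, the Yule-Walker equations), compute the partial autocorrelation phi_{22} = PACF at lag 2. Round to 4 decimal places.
\phi_{22} = 0.4499

The PACF at lag k is phi_{kk}, the last component of the solution
to the Yule-Walker system G_k phi = r_k where
  (G_k)_{ij} = rho(|i - j|), (r_k)_i = rho(i), i,j = 1..k.
Equivalently, Durbin-Levinson gives phi_{kk} iteratively:
  phi_{11} = rho(1)
  phi_{kk} = [rho(k) - sum_{j=1..k-1} phi_{k-1,j} rho(k-j)]
            / [1 - sum_{j=1..k-1} phi_{k-1,j} rho(j)],
  phi_{k,j} = phi_{k-1,j} - phi_{kk} phi_{k-1,k-j},  j = 1..k-1.
Step k = 1:
  phi_11 = rho(1) = -0.7273.
Step k = 2:
  phi_22 = [rho(2) - phi_11 rho(1)] / [1 - phi_11 rho(1)] = [0.7409 - (-0.7273)(-0.7273)] / [1 - (-0.7273)(-0.7273)]
         = 0.21193471 / 0.47103471 = 0.4499.
Therefore phi_{22} = 0.4499.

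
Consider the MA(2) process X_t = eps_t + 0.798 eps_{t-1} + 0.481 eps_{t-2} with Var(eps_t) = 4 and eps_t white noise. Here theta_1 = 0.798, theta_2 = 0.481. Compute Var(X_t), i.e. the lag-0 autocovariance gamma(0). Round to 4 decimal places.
\gamma(0) = 7.4727

For an MA(q) process X_t = eps_t + sum_i theta_i eps_{t-i} with
Var(eps_t) = sigma^2, the variance is
  gamma(0) = sigma^2 * (1 + sum_i theta_i^2).
  sum_i theta_i^2 = (0.798)^2 + (0.481)^2 = 0.636804 + 0.231361 = 0.868165.
  gamma(0) = 4 * (1 + 0.868165) = 4 * 1.868165 = 7.47266, which rounds to 7.4727.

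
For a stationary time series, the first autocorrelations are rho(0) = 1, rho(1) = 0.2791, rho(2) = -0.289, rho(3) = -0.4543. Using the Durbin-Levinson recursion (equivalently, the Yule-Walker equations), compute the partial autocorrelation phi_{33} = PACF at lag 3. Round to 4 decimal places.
\phi_{33} = -0.2970

The PACF at lag k is phi_{kk}, the last component of the solution
to the Yule-Walker system G_k phi = r_k where
  (G_k)_{ij} = rho(|i - j|), (r_k)_i = rho(i), i,j = 1..k.
Equivalently, Durbin-Levinson gives phi_{kk} iteratively:
  phi_{11} = rho(1)
  phi_{kk} = [rho(k) - sum_{j=1..k-1} phi_{k-1,j} rho(k-j)]
            / [1 - sum_{j=1..k-1} phi_{k-1,j} rho(j)],
  phi_{k,j} = phi_{k-1,j} - phi_{kk} phi_{k-1,k-j},  j = 1..k-1.
Step k = 1:
  phi_11 = rho(1) = 0.2791.
Step k = 2:
  phi_22 = [rho(2) - phi_11 rho(1)] / [1 - phi_11 rho(1)] = [-0.289 - (0.2791)(0.2791)] / [1 - (0.2791)(0.2791)]
         = -0.36689681 / 0.92210319 = -0.397891.
  Update: phi_21 = phi_11 - phi_22 phi_11 = 0.2791 - (-0.397891)(0.2791) = 0.390151.
Step k = 3:
  phi_33 = [rho(3) - phi_21 rho(2) - phi_22 rho(1)] / [1 - phi_21 rho(1) - phi_22 rho(2)]
    numerator   = -0.4543 - (0.390151)(-0.289) - (-0.397891)(0.2791) = -0.23049478
    denominator = 1 - (0.390151)(0.2791) - (-0.397891)(-0.289) = 0.77611815
  phi_33 = -0.23049478 / 0.77611815 = -0.297.
Therefore phi_{33} = -0.2970.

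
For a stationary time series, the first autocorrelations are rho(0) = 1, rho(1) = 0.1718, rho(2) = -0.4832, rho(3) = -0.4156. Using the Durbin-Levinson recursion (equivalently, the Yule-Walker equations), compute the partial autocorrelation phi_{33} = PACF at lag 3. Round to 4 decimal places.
\phi_{33} = -0.2830

The PACF at lag k is phi_{kk}, the last component of the solution
to the Yule-Walker system G_k phi = r_k where
  (G_k)_{ij} = rho(|i - j|), (r_k)_i = rho(i), i,j = 1..k.
Equivalently, Durbin-Levinson gives phi_{kk} iteratively:
  phi_{11} = rho(1)
  phi_{kk} = [rho(k) - sum_{j=1..k-1} phi_{k-1,j} rho(k-j)]
            / [1 - sum_{j=1..k-1} phi_{k-1,j} rho(j)],
  phi_{k,j} = phi_{k-1,j} - phi_{kk} phi_{k-1,k-j},  j = 1..k-1.
Step k = 1:
  phi_11 = rho(1) = 0.1718.
Step k = 2:
  phi_22 = [rho(2) - phi_11 rho(1)] / [1 - phi_11 rho(1)] = [-0.4832 - (0.1718)(0.1718)] / [1 - (0.1718)(0.1718)]
         = -0.51271524 / 0.97048476 = -0.528308.
  Update: phi_21 = phi_11 - phi_22 phi_11 = 0.1718 - (-0.528308)(0.1718) = 0.262563.
Step k = 3:
  phi_33 = [rho(3) - phi_21 rho(2) - phi_22 rho(1)] / [1 - phi_21 rho(1) - phi_22 rho(2)]
    numerator   = -0.4156 - (0.262563)(-0.4832) - (-0.528308)(0.1718) = -0.19796599
    denominator = 1 - (0.262563)(0.1718) - (-0.528308)(-0.4832) = 0.699613
  phi_33 = -0.19796599 / 0.699613 = -0.283.
Therefore phi_{33} = -0.2830.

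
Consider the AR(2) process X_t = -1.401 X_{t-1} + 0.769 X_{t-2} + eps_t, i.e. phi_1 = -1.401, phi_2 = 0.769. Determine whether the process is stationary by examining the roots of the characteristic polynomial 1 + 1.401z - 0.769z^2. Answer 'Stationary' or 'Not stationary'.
\text{Not stationary}

The AR(p) characteristic polynomial is P(z) = 1 + 1.401z - 0.769z^2.
Stationarity requires all roots to lie outside the unit circle, i.e. |z| > 1 for every root.
Set 1 + (1.401) z + (-0.769) z^2 = 0, i.e. a z^2 + b z + c = 0 with a = -0.769, b = 1.401, c = 1.
Discriminant D = b^2 - 4ac = (1.401)^2 - 4*(-0.769)*1 = 1.962801 - (-3.076) = 5.038801.
D >= 0, so the roots are real: z = (-b +/- sqrt(D)) / (2a) = (-1.401 +/- 2.244727) / (-1.538).
  z_1 = (-1.401 + 2.244727) / (-1.538) = -0.5486,   |z_1| = 0.5486.
  z_2 = (-1.401 - 2.244727) / (-1.538) = 2.3704,   |z_2| = 2.3704.
Moduli of all roots: 0.5486, 2.3704.
All moduli strictly greater than 1? No.
Verdict: Not stationary.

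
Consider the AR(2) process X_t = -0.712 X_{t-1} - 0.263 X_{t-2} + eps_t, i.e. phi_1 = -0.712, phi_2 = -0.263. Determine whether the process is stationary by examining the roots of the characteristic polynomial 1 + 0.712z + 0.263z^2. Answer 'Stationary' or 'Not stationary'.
\text{Stationary}

The AR(p) characteristic polynomial is P(z) = 1 + 0.712z + 0.263z^2.
Stationarity requires all roots to lie outside the unit circle, i.e. |z| > 1 for every root.
Set 1 + (0.712) z + (0.263) z^2 = 0, i.e. a z^2 + b z + c = 0 with a = 0.263, b = 0.712, c = 1.
Discriminant D = b^2 - 4ac = (0.712)^2 - 4*(0.263)*1 = 0.506944 - (1.052) = -0.545056.
D < 0, so the roots are the complex-conjugate pair z = (-b +/- i sqrt(-D)) / (2a) = -1.3536 +/- 1.4036i.
For a conjugate pair |z|^2 = z * conj(z) = (product of roots) = c/a = 1/(0.263) = 3.802281, so |z| = sqrt(3.802281) = 1.9499 for both roots.
Moduli of all roots: 1.9499, 1.9499.
All moduli strictly greater than 1? Yes.
Verdict: Stationary.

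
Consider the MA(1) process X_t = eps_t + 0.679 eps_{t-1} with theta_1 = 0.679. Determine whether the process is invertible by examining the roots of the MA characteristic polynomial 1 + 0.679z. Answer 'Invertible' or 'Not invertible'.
\text{Invertible}

The MA(q) characteristic polynomial is P(z) = 1 + 0.679z.
Invertibility requires all roots to lie outside the unit circle, i.e. |z| > 1 for every root.
This is linear in z: 1 + (0.679) z = 0  =>  z = -1/(0.679) = -1.472754,  |z| = 1.472754.
Moduli of all roots: 1.4728.
All moduli strictly greater than 1? Yes.
Verdict: Invertible.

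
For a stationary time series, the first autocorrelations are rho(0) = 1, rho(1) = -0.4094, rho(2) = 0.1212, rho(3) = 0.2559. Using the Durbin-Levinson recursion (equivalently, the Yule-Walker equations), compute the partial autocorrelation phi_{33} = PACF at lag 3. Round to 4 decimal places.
\phi_{33} = 0.3440

The PACF at lag k is phi_{kk}, the last component of the solution
to the Yule-Walker system G_k phi = r_k where
  (G_k)_{ij} = rho(|i - j|), (r_k)_i = rho(i), i,j = 1..k.
Equivalently, Durbin-Levinson gives phi_{kk} iteratively:
  phi_{11} = rho(1)
  phi_{kk} = [rho(k) - sum_{j=1..k-1} phi_{k-1,j} rho(k-j)]
            / [1 - sum_{j=1..k-1} phi_{k-1,j} rho(j)],
  phi_{k,j} = phi_{k-1,j} - phi_{kk} phi_{k-1,k-j},  j = 1..k-1.
Step k = 1:
  phi_11 = rho(1) = -0.4094.
Step k = 2:
  phi_22 = [rho(2) - phi_11 rho(1)] / [1 - phi_11 rho(1)] = [0.1212 - (-0.4094)(-0.4094)] / [1 - (-0.4094)(-0.4094)]
         = -0.04640836 / 0.83239164 = -0.055753.
  Update: phi_21 = phi_11 - phi_22 phi_11 = -0.4094 - (-0.055753)(-0.4094) = -0.432225.
Step k = 3:
  phi_33 = [rho(3) - phi_21 rho(2) - phi_22 rho(1)] / [1 - phi_21 rho(1) - phi_22 rho(2)]
    numerator   = 0.2559 - (-0.432225)(0.1212) - (-0.055753)(-0.4094) = 0.28546041
    denominator = 1 - (-0.432225)(-0.4094) - (-0.055753)(0.1212) = 0.82980423
  phi_33 = 0.28546041 / 0.82980423 = 0.344.
Therefore phi_{33} = 0.3440.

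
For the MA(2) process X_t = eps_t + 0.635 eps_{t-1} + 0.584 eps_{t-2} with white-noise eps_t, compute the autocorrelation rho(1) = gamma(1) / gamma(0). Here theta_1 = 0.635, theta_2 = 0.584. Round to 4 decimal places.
\rho(1) = 0.5767

For an MA(q) process with theta_0 = 1, the autocovariance is
  gamma(k) = sigma^2 * sum_{i=0..q-k} theta_i * theta_{i+k},
and rho(k) = gamma(k) / gamma(0). Sigma^2 cancels.
  numerator   = (1)*(0.635) + (0.635)*(0.584) = 1.00584.
  denominator = (1)^2 + (0.635)^2 + (0.584)^2 = 1.744281.
  rho(1) = 1.00584 / 1.744281 = 0.5767.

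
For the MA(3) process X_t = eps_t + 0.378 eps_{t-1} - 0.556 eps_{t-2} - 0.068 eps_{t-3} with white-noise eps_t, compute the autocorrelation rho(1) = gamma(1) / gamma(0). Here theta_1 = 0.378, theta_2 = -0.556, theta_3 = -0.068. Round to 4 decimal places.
\rho(1) = 0.1412

For an MA(q) process with theta_0 = 1, the autocovariance is
  gamma(k) = sigma^2 * sum_{i=0..q-k} theta_i * theta_{i+k},
and rho(k) = gamma(k) / gamma(0). Sigma^2 cancels.
  numerator   = (1)*(0.378) + (0.378)*(-0.556) + (-0.556)*(-0.068) = 0.20564.
  denominator = (1)^2 + (0.378)^2 + (-0.556)^2 + (-0.068)^2 = 1.456644.
  rho(1) = 0.20564 / 1.456644 = 0.1412.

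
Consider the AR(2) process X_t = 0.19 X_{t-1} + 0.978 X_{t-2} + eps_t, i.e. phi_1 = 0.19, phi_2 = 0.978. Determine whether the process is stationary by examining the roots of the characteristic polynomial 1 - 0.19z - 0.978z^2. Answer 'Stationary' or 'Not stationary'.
\text{Not stationary}

The AR(p) characteristic polynomial is P(z) = 1 - 0.19z - 0.978z^2.
Stationarity requires all roots to lie outside the unit circle, i.e. |z| > 1 for every root.
Set 1 + (-0.19) z + (-0.978) z^2 = 0, i.e. a z^2 + b z + c = 0 with a = -0.978, b = -0.19, c = 1.
Discriminant D = b^2 - 4ac = (-0.19)^2 - 4*(-0.978)*1 = 0.0361 - (-3.912) = 3.9481.
D >= 0, so the roots are real: z = (-b +/- sqrt(D)) / (2a) = (0.19 +/- 1.986983) / (-1.956).
  z_1 = (0.19 + 1.986983) / (-1.956) = -1.113,   |z_1| = 1.113.
  z_2 = (0.19 - 1.986983) / (-1.956) = 0.9187,   |z_2| = 0.9187.
Moduli of all roots: 1.1130, 0.9187.
All moduli strictly greater than 1? No.
Verdict: Not stationary.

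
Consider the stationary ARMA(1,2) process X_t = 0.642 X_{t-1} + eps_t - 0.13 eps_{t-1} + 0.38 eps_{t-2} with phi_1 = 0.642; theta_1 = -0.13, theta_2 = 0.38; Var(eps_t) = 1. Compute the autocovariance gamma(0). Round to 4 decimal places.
\gamma(0) = 2.1166

Multiply the model equation by X_{t-k} and take expectations. With theta_0 = psi_0 = 1 and psi_j the MA(infinity) weights, this gives
  gamma(k) - sum_i phi_i gamma(k-i) = c_k,
  c_k = sigma^2 * sum_{j=k..q} theta_j psi_{j-k}   (c_k = 0 for k > q),
using gamma(-m) = gamma(m).
psi-weights needed (psi_j = theta_j + sum_i phi_i psi_{j-i}):
  psi_1 = theta_1 + phi_1 = -0.13 + (0.642) = 0.512
  psi_2 = theta_2 + phi_1 psi_1 = 0.38 + (0.642)(0.512) = 0.708704
Right-hand sides:
  c_0 = sigma^2 (1 + theta_1 psi_1 + theta_2 psi_2) = 1 * (1 + (-0.13)(0.512) + (0.38)(0.708704)) = 1 * 1.202748 = 1.202748
  c_1 = sigma^2 (theta_1 + theta_2 psi_1) = 1 * (-0.13 + (0.38)(0.512)) = 0.06456
  c_2 = sigma^2 theta_2 = 1 * (0.38) = 0.38
Equations for k = 0 and k = 1 (AR order 1):
  gamma(0) = phi_1 gamma(1) + c_0
  gamma(1) = phi_1 gamma(0) + c_1
Substituting the second into the first: gamma(0) (1 - phi_1^2) = c_0 + phi_1 c_1, so
  gamma(0) = (c_0 + phi_1 c_1) / (1 - phi_1^2) = (1.202748 + (0.642)(0.06456)) / (1 - (0.642)^2) = 1.244195 / 0.587836 = 2.116568.
Therefore gamma(0) = 2.1166 (to 4 decimal places).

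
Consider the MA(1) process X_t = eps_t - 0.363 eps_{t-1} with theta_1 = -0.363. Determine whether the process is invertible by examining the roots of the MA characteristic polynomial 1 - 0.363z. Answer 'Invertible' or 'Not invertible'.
\text{Invertible}

The MA(q) characteristic polynomial is P(z) = 1 - 0.363z.
Invertibility requires all roots to lie outside the unit circle, i.e. |z| > 1 for every root.
This is linear in z: 1 + (-0.363) z = 0  =>  z = -1/(-0.363) = 2.754821,  |z| = 2.754821.
Moduli of all roots: 2.7548.
All moduli strictly greater than 1? Yes.
Verdict: Invertible.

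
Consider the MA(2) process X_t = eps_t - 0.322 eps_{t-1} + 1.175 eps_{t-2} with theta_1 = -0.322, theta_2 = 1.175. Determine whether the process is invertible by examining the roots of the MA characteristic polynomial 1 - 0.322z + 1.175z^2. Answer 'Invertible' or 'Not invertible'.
\text{Not invertible}

The MA(q) characteristic polynomial is P(z) = 1 - 0.322z + 1.175z^2.
Invertibility requires all roots to lie outside the unit circle, i.e. |z| > 1 for every root.
Set 1 + (-0.322) z + (1.175) z^2 = 0, i.e. a z^2 + b z + c = 0 with a = 1.175, b = -0.322, c = 1.
Discriminant D = b^2 - 4ac = (-0.322)^2 - 4*(1.175)*1 = 0.103684 - (4.7) = -4.596316.
D < 0, so the roots are the complex-conjugate pair z = (-b +/- i sqrt(-D)) / (2a) = 0.137 +/- 0.9123i.
For a conjugate pair |z|^2 = z * conj(z) = (product of roots) = c/a = 1/(1.175) = 0.851064, so |z| = sqrt(0.851064) = 0.9225 for both roots.
Moduli of all roots: 0.9225, 0.9225.
All moduli strictly greater than 1? No.
Verdict: Not invertible.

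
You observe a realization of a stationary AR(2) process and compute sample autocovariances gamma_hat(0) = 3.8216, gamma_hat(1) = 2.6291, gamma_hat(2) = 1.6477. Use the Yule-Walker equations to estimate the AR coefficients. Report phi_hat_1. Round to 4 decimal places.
\hat\phi_{1} = 0.7430

The Yule-Walker equations for an AR(p) process read, in matrix form,
  Gamma_p phi = r_p,   with   (Gamma_p)_{ij} = gamma(|i - j|),
                       (r_p)_i = gamma(i),   i,j = 1..p.
Substitute the sample gammas (Toeplitz matrix and right-hand side of size 2):
  Gamma_p = [[3.8216, 2.6291], [2.6291, 3.8216]]
  r_p     = [2.6291, 1.6477]
Written out:
  3.8216 phi_1 + 2.6291 phi_2 = 2.6291
  2.6291 phi_1 + 3.8216 phi_2 = 1.6477
Solve by Cramer's rule:
  det = gamma(0)^2 - gamma(1)^2 = (3.8216)^2 - (2.6291)^2 = 14.60462656 - 6.91216681 = 7.69245975
  phi_hat_1 = [gamma(1) gamma(0) - gamma(1) gamma(2)] / det = [(2.6291)(3.8216) - (2.6291)(1.6477)] / 7.69245975 = 5.71540049 / 7.69245975 = 0.743
  phi_hat_2 = [gamma(0) gamma(2) - gamma(1)^2] / det = [(3.8216)(1.6477) - (2.6291)^2] / 7.69245975 = -0.61531649 / 7.69245975 = -0.08
So phi_hat = [0.7430, -0.0800].
Therefore phi_hat_1 = 0.7430.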